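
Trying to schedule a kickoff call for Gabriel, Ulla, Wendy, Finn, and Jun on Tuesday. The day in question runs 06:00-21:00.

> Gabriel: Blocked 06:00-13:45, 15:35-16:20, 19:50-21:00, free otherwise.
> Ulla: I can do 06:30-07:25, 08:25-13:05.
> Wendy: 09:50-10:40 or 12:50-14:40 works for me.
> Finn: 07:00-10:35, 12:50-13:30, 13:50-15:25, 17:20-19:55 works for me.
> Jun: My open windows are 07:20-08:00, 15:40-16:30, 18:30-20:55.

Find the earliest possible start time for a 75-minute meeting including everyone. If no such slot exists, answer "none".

Gabriel free: 13:45-15:35, 16:20-19:50 (invert busy blocks within the working day).
Ulla free: 06:30-07:25, 08:25-13:05.
Wendy free: 09:50-10:40, 12:50-14:40.
Finn free: 07:00-10:35, 12:50-13:30, 13:50-15:25, 17:20-19:55.
Jun free: 07:20-08:00, 15:40-16:30, 18:30-20:55.
Gabriel ∩ Ulla: ∅.
Gabriel ∩ Ulla ∩ Wendy: ∅.
Gabriel ∩ Ulla ∩ Wendy ∩ Finn: ∅.
Gabriel ∩ Ulla ∩ Wendy ∩ Finn ∩ Jun: ∅.
There is no time when everyone is free.
No common window is at least 75 minutes long.

none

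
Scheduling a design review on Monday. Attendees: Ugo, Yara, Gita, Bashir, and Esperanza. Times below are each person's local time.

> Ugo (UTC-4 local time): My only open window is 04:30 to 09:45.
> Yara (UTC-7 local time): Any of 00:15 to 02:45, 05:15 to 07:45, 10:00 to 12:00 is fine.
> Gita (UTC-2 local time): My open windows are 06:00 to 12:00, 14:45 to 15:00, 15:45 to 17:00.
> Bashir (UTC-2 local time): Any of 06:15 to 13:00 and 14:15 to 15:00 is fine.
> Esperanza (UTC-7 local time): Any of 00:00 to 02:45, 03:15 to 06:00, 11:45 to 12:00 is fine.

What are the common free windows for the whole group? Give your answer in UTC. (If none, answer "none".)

08:30-09:45, 12:15-13:00

Ugo in UTC: 08:30-13:45 (add 4h to convert from UTC-4).
Yara in UTC: 07:15-09:45, 12:15-14:45, 17:00-19:00 (add 7h to convert from UTC-7).
Gita in UTC: 08:00-14:00, 16:45-17:00, 17:45-19:00 (add 2h to convert from UTC-2).
Bashir in UTC: 08:15-15:00, 16:15-17:00 (add 2h to convert from UTC-2).
Esperanza in UTC: 07:00-09:45, 10:15-13:00, 18:45-19:00 (add 7h to convert from UTC-7).
Ugo ∩ Yara: 08:30-09:45, 12:15-13:45.
Ugo ∩ Yara ∩ Gita: 08:30-09:45, 12:15-13:45.
Ugo ∩ Yara ∩ Gita ∩ Bashir: 08:30-09:45, 12:15-13:45.
Ugo ∩ Yara ∩ Gita ∩ Bashir ∩ Esperanza: 08:30-09:45, 12:15-13:00.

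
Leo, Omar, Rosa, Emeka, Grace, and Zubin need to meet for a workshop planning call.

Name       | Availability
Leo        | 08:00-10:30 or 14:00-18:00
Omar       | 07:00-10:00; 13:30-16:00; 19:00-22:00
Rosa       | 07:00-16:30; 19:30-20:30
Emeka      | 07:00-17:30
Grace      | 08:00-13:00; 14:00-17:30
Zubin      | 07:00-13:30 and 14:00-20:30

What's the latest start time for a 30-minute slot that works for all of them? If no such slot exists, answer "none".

Leo ∩ Omar: 08:00-10:00, 14:00-16:00.
Leo ∩ Omar ∩ Rosa: 08:00-10:00, 14:00-16:00.
Leo ∩ Omar ∩ Rosa ∩ Emeka: 08:00-10:00, 14:00-16:00.
Leo ∩ Omar ∩ Rosa ∩ Emeka ∩ Grace: 08:00-10:00, 14:00-16:00.
Leo ∩ Omar ∩ Rosa ∩ Emeka ∩ Grace ∩ Zubin: 08:00-10:00, 14:00-16:00.
The last common window of at least 30 minutes is 14:00-16:00; a 30-minute meeting can start as late as 15:30 and still end by 16:00.

15:30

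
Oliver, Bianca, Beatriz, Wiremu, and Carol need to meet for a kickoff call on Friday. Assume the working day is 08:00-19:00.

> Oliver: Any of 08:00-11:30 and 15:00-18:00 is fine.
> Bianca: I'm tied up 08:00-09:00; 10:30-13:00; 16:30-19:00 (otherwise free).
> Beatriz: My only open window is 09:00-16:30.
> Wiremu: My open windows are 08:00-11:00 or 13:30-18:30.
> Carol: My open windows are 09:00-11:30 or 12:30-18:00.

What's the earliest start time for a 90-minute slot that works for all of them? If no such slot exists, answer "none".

Oliver free: 08:00-11:30, 15:00-18:00.
Bianca free: 09:00-10:30, 13:00-16:30 (invert busy blocks within the working day).
Beatriz free: 09:00-16:30.
Wiremu free: 08:00-11:00, 13:30-18:30.
Carol free: 09:00-11:30, 12:30-18:00.
Oliver ∩ Bianca: 09:00-10:30, 15:00-16:30.
Oliver ∩ Bianca ∩ Beatriz: 09:00-10:30, 15:00-16:30.
Oliver ∩ Bianca ∩ Beatriz ∩ Wiremu: 09:00-10:30, 15:00-16:30.
Oliver ∩ Bianca ∩ Beatriz ∩ Wiremu ∩ Carol: 09:00-10:30, 15:00-16:30.
The first common window of at least 90 minutes is 09:00-10:30, so the earliest start is 09:00.

09:00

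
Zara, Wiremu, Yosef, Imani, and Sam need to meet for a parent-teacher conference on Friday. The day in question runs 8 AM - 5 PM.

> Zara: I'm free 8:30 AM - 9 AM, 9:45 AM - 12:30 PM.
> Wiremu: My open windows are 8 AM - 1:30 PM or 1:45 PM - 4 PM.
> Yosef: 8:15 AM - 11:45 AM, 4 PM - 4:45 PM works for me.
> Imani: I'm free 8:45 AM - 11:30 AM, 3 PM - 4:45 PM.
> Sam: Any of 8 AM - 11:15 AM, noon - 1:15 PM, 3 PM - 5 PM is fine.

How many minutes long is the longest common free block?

Zara ∩ Wiremu: 08:30-09:00, 09:45-12:30.
Zara ∩ Wiremu ∩ Yosef: 08:30-09:00, 09:45-11:45.
Zara ∩ Wiremu ∩ Yosef ∩ Imani: 08:45-09:00, 09:45-11:30.
Zara ∩ Wiremu ∩ Yosef ∩ Imani ∩ Sam: 08:45-09:00, 09:45-11:15.
So the common availability across everyone is 08:45-09:00, 09:45-11:15.
The longest is 09:45-11:15 at 90 minutes.

90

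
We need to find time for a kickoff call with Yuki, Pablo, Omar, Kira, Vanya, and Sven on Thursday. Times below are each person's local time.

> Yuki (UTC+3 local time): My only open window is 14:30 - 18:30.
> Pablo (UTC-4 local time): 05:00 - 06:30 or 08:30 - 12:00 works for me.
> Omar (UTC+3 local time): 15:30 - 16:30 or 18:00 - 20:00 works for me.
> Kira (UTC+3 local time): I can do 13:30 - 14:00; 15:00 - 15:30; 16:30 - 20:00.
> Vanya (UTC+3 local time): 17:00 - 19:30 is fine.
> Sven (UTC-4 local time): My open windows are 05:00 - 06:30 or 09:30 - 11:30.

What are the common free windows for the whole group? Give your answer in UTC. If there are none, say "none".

Yuki in UTC: 11:30-15:30 (subtract 3h to convert from UTC+3).
Pablo in UTC: 09:00-10:30, 12:30-16:00 (add 4h to convert from UTC-4).
Omar in UTC: 12:30-13:30, 15:00-17:00 (subtract 3h to convert from UTC+3).
Kira in UTC: 10:30-11:00, 12:00-12:30, 13:30-17:00 (subtract 3h to convert from UTC+3).
Vanya in UTC: 14:00-16:30 (subtract 3h to convert from UTC+3).
Sven in UTC: 09:00-10:30, 13:30-15:30 (add 4h to convert from UTC-4).
Yuki ∩ Pablo: 12:30-15:30.
Yuki ∩ Pablo ∩ Omar: 12:30-13:30, 15:00-15:30.
Yuki ∩ Pablo ∩ Omar ∩ Kira: 15:00-15:30.
Yuki ∩ Pablo ∩ Omar ∩ Kira ∩ Vanya: 15:00-15:30.
Yuki ∩ Pablo ∩ Omar ∩ Kira ∩ Vanya ∩ Sven: 15:00-15:30.
So the common availability across everyone is 15:00-15:30.

15:00-15:30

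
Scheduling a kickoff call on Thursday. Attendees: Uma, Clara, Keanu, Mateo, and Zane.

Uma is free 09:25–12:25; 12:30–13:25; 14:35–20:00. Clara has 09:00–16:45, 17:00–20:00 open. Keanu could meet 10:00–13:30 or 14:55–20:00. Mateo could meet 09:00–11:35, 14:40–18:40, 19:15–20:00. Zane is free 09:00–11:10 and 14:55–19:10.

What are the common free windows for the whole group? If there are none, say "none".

10:00-11:10, 14:55-16:45, 17:00-18:40

Uma ∩ Clara: 09:25-12:25, 12:30-13:25, 14:35-16:45, 17:00-20:00.
Uma ∩ Clara ∩ Keanu: 10:00-12:25, 12:30-13:25, 14:55-16:45, 17:00-20:00.
Uma ∩ Clara ∩ Keanu ∩ Mateo: 10:00-11:35, 14:55-16:45, 17:00-18:40, 19:15-20:00.
Uma ∩ Clara ∩ Keanu ∩ Mateo ∩ Zane: 10:00-11:10, 14:55-16:45, 17:00-18:40.
Those are the intersection windows.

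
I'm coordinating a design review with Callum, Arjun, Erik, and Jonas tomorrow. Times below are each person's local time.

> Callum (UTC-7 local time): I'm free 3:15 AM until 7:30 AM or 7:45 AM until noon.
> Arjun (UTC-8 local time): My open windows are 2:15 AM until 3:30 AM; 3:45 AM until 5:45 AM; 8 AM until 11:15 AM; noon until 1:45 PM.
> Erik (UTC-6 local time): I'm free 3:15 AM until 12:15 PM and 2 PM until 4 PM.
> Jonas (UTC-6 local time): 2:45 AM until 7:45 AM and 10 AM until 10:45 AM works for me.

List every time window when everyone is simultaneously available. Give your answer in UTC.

Callum in UTC: 10:15-14:30, 14:45-19:00 (add 7h to convert from UTC-7).
Arjun in UTC: 10:15-11:30, 11:45-13:45, 16:00-19:15, 20:00-21:45 (add 8h to convert from UTC-8).
Erik in UTC: 09:15-18:15, 20:00-22:00 (add 6h to convert from UTC-6).
Jonas in UTC: 08:45-13:45, 16:00-16:45 (add 6h to convert from UTC-6).
Callum ∩ Arjun: 10:15-11:30, 11:45-13:45, 16:00-19:00.
Callum ∩ Arjun ∩ Erik: 10:15-11:30, 11:45-13:45, 16:00-18:15.
Callum ∩ Arjun ∩ Erik ∩ Jonas: 10:15-11:30, 11:45-13:45, 16:00-16:45.

10:15-11:30, 11:45-13:45, 16:00-16:45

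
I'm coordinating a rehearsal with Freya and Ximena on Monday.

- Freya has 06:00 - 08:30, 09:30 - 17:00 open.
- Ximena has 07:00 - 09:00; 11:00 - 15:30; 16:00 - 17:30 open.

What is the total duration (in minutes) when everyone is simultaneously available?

Freya ∩ Ximena: 07:00-08:30, 11:00-15:30, 16:00-17:00.
Summing the common windows: 90 + 270 + 60 = 420 minutes.

420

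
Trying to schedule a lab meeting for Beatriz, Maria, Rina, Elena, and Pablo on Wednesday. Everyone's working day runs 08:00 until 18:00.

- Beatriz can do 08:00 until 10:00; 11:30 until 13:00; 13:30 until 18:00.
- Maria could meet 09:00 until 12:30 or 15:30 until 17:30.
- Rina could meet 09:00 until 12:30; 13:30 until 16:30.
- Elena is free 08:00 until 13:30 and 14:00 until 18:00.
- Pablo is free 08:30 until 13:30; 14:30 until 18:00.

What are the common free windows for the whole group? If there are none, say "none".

09:00-10:00, 11:30-12:30, 15:30-16:30

Beatriz ∩ Maria: 09:00-10:00, 11:30-12:30, 15:30-17:30.
Beatriz ∩ Maria ∩ Rina: 09:00-10:00, 11:30-12:30, 15:30-16:30.
Beatriz ∩ Maria ∩ Rina ∩ Elena: 09:00-10:00, 11:30-12:30, 15:30-16:30.
Beatriz ∩ Maria ∩ Rina ∩ Elena ∩ Pablo: 09:00-10:00, 11:30-12:30, 15:30-16:30.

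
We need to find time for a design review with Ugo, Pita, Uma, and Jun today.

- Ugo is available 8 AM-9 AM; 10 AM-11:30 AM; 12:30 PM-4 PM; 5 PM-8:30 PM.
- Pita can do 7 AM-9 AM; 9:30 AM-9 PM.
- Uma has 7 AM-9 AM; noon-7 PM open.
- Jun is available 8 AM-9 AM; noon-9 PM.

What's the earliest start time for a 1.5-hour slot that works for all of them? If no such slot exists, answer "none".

Ugo ∩ Pita: 08:00-09:00, 10:00-11:30, 12:30-16:00, 17:00-20:30.
Ugo ∩ Pita ∩ Uma: 08:00-09:00, 12:30-16:00, 17:00-19:00.
Ugo ∩ Pita ∩ Uma ∩ Jun: 08:00-09:00, 12:30-16:00, 17:00-19:00.
The first common window of at least 90 minutes is 12:30-16:00, so the earliest start is 12:30.

12:30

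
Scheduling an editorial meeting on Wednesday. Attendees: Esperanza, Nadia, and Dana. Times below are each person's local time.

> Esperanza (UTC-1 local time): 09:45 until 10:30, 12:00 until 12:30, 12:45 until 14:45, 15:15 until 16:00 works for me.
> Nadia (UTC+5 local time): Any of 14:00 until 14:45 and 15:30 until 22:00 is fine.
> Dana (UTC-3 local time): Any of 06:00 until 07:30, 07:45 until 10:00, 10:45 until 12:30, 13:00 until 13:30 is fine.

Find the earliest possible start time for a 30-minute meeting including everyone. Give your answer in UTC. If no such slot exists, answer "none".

Esperanza in UTC: 10:45-11:30, 13:00-13:30, 13:45-15:45, 16:15-17:00 (add 1h to convert from UTC-1).
Nadia in UTC: 09:00-09:45, 10:30-17:00 (subtract 5h to convert from UTC+5).
Dana in UTC: 09:00-10:30, 10:45-13:00, 13:45-15:30, 16:00-16:30 (add 3h to convert from UTC-3).
Esperanza ∩ Nadia: 10:45-11:30, 13:00-13:30, 13:45-15:45, 16:15-17:00.
Esperanza ∩ Nadia ∩ Dana: 10:45-11:30, 13:45-15:30, 16:15-16:30.
Those are the intersection windows.
The first common window of at least 30 minutes is 10:45-11:30, so the earliest start is 10:45.

10:45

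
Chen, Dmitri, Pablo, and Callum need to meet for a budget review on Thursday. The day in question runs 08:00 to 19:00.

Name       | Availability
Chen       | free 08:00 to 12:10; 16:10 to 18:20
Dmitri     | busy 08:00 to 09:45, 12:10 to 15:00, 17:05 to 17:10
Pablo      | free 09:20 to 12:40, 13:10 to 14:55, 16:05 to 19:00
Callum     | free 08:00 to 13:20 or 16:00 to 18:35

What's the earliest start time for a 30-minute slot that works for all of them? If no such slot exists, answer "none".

Chen free: 08:00-12:10, 16:10-18:20.
Dmitri free: 09:45-12:10, 15:00-17:05, 17:10-19:00 (invert busy blocks within the working day).
Pablo free: 09:20-12:40, 13:10-14:55, 16:05-19:00.
Callum free: 08:00-13:20, 16:00-18:35.
Chen ∩ Dmitri: 09:45-12:10, 16:10-17:05, 17:10-18:20.
Chen ∩ Dmitri ∩ Pablo: 09:45-12:10, 16:10-17:05, 17:10-18:20.
Chen ∩ Dmitri ∩ Pablo ∩ Callum: 09:45-12:10, 16:10-17:05, 17:10-18:20.
The first common window of at least 30 minutes is 09:45-12:10, so the earliest start is 09:45.

09:45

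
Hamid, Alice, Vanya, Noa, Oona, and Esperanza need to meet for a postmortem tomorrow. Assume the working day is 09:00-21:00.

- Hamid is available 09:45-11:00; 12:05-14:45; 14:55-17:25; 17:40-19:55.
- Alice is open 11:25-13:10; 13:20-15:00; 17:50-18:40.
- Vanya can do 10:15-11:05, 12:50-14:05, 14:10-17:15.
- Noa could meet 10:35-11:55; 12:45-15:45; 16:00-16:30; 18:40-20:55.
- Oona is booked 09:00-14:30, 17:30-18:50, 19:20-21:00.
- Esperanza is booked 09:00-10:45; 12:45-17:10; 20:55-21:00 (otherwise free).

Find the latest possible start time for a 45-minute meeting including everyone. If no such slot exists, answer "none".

Hamid free: 09:45-11:00, 12:05-14:45, 14:55-17:25, 17:40-19:55.
Alice free: 11:25-13:10, 13:20-15:00, 17:50-18:40.
Vanya free: 10:15-11:05, 12:50-14:05, 14:10-17:15.
Noa free: 10:35-11:55, 12:45-15:45, 16:00-16:30, 18:40-20:55.
Oona free: 14:30-17:30, 18:50-19:20 (invert busy blocks within the working day).
Esperanza free: 10:45-12:45, 17:10-20:55 (invert busy blocks within the working day).
Hamid ∩ Alice: 12:05-13:10, 13:20-14:45, 14:55-15:00, 17:50-18:40.
Hamid ∩ Alice ∩ Vanya: 12:50-13:10, 13:20-14:05, 14:10-14:45, 14:55-15:00.
Hamid ∩ Alice ∩ Vanya ∩ Noa: 12:50-13:10, 13:20-14:05, 14:10-14:45, 14:55-15:00.
Hamid ∩ Alice ∩ Vanya ∩ Noa ∩ Oona: 14:30-14:45, 14:55-15:00.
Hamid ∩ Alice ∩ Vanya ∩ Noa ∩ Oona ∩ Esperanza: ∅.
There is no time when everyone is free.
No common window is at least 45 minutes long.

none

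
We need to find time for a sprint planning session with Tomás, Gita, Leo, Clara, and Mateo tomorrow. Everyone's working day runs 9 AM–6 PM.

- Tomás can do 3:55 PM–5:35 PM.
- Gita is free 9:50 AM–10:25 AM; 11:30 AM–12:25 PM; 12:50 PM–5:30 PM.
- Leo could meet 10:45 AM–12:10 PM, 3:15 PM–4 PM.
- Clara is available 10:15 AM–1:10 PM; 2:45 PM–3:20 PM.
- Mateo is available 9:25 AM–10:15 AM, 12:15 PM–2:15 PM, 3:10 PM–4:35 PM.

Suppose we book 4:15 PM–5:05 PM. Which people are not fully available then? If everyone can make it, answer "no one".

Clara, Leo, Mateo

Tomás: free for 16:15-17:05. Gita: free for 16:15-17:05. Leo: not fully free for 16:15-17:05. Clara: not fully free for 16:15-17:05. Mateo: not fully free for 16:15-17:05.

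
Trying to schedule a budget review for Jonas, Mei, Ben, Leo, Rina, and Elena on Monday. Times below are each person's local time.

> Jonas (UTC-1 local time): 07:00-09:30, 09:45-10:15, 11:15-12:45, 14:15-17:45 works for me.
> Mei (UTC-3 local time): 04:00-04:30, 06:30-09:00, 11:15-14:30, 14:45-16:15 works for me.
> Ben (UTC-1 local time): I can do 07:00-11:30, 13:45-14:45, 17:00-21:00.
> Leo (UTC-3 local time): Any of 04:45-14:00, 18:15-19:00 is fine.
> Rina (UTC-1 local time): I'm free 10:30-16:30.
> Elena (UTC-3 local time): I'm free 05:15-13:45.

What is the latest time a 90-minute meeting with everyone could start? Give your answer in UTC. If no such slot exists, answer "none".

Jonas in UTC: 08:00-10:30, 10:45-11:15, 12:15-13:45, 15:15-18:45 (add 1h to convert from UTC-1).
Mei in UTC: 07:00-07:30, 09:30-12:00, 14:15-17:30, 17:45-19:15 (add 3h to convert from UTC-3).
Ben in UTC: 08:00-12:30, 14:45-15:45, 18:00-22:00 (add 1h to convert from UTC-1).
Leo in UTC: 07:45-17:00, 21:15-22:00 (add 3h to convert from UTC-3).
Rina in UTC: 11:30-17:30 (add 1h to convert from UTC-1).
Elena in UTC: 08:15-16:45 (add 3h to convert from UTC-3).
Jonas ∩ Mei: 09:30-10:30, 10:45-11:15, 15:15-17:30, 17:45-18:45.
Jonas ∩ Mei ∩ Ben: 09:30-10:30, 10:45-11:15, 15:15-15:45, 18:00-18:45.
Jonas ∩ Mei ∩ Ben ∩ Leo: 09:30-10:30, 10:45-11:15, 15:15-15:45.
Jonas ∩ Mei ∩ Ben ∩ Leo ∩ Rina: 15:15-15:45.
Jonas ∩ Mei ∩ Ben ∩ Leo ∩ Rina ∩ Elena: 15:15-15:45.
No common window is at least 90 minutes long.

none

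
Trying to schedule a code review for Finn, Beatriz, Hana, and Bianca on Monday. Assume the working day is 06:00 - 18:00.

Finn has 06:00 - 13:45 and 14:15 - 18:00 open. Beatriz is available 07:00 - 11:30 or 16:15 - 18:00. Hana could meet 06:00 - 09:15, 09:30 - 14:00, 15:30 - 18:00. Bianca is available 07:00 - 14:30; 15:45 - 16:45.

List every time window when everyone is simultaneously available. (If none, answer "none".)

07:00-09:15, 09:30-11:30, 16:15-16:45

Finn ∩ Beatriz: 07:00-11:30, 16:15-18:00.
Finn ∩ Beatriz ∩ Hana: 07:00-09:15, 09:30-11:30, 16:15-18:00.
Finn ∩ Beatriz ∩ Hana ∩ Bianca: 07:00-09:15, 09:30-11:30, 16:15-16:45.
Those are the intersection windows.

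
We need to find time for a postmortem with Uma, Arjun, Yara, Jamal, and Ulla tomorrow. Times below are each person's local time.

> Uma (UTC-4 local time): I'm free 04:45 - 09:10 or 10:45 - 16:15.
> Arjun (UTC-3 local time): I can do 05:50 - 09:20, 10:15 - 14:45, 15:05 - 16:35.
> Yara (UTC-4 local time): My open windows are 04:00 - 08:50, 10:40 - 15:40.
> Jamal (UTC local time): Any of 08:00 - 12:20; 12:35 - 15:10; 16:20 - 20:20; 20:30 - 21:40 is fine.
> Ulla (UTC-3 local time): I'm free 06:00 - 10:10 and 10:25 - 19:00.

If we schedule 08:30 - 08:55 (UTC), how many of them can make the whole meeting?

2

Uma in UTC: 08:45-13:10, 14:45-20:15 (add 4h to convert from UTC-4).
Arjun in UTC: 08:50-12:20, 13:15-17:45, 18:05-19:35 (add 3h to convert from UTC-3).
Yara in UTC: 08:00-12:50, 14:40-19:40 (add 4h to convert from UTC-4).
Jamal in UTC: 08:00-12:20, 12:35-15:10, 16:20-20:20, 20:30-21:40.
Ulla in UTC: 09:00-13:10, 13:25-22:00 (add 3h to convert from UTC-3).
Yara and Jamal can make the full 08:30-08:55 slot — that's 2.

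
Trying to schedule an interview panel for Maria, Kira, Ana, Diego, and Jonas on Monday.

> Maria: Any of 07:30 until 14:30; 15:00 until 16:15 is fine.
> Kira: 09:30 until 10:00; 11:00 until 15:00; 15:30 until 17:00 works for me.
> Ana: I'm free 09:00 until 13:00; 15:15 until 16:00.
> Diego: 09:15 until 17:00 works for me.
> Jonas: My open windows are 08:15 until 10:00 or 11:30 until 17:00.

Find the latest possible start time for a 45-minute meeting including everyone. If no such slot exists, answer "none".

12:15

Maria ∩ Kira: 09:30-10:00, 11:00-14:30, 15:30-16:15.
Maria ∩ Kira ∩ Ana: 09:30-10:00, 11:00-13:00, 15:30-16:00.
Maria ∩ Kira ∩ Ana ∩ Diego: 09:30-10:00, 11:00-13:00, 15:30-16:00.
Maria ∩ Kira ∩ Ana ∩ Diego ∩ Jonas: 09:30-10:00, 11:30-13:00, 15:30-16:00.
The last common window of at least 45 minutes is 11:30-13:00; a 45-minute meeting can start as late as 12:15 and still end by 13:00.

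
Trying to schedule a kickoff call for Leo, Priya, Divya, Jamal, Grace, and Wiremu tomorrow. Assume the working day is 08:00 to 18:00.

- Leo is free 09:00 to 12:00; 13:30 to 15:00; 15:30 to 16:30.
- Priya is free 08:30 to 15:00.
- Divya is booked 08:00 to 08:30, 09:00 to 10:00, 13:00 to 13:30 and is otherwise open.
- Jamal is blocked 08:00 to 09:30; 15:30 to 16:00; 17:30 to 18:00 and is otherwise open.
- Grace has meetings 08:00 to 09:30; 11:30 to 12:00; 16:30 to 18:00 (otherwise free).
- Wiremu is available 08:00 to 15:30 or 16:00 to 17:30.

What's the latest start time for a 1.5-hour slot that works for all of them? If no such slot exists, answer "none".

13:30

Leo free: 09:00-12:00, 13:30-15:00, 15:30-16:30.
Priya free: 08:30-15:00.
Divya free: 08:30-09:00, 10:00-13:00, 13:30-18:00 (invert busy blocks within the working day).
Jamal free: 09:30-15:30, 16:00-17:30 (invert busy blocks within the working day).
Grace free: 09:30-11:30, 12:00-16:30 (invert busy blocks within the working day).
Wiremu free: 08:00-15:30, 16:00-17:30.
Leo ∩ Priya: 09:00-12:00, 13:30-15:00.
Leo ∩ Priya ∩ Divya: 10:00-12:00, 13:30-15:00.
Leo ∩ Priya ∩ Divya ∩ Jamal: 10:00-12:00, 13:30-15:00.
Leo ∩ Priya ∩ Divya ∩ Jamal ∩ Grace: 10:00-11:30, 13:30-15:00.
Leo ∩ Priya ∩ Divya ∩ Jamal ∩ Grace ∩ Wiremu: 10:00-11:30, 13:30-15:00.
Those are the intersection windows.
The last common window of at least 90 minutes is 13:30-15:00; a 90-minute meeting can start as late as 13:30 and still end by 15:00.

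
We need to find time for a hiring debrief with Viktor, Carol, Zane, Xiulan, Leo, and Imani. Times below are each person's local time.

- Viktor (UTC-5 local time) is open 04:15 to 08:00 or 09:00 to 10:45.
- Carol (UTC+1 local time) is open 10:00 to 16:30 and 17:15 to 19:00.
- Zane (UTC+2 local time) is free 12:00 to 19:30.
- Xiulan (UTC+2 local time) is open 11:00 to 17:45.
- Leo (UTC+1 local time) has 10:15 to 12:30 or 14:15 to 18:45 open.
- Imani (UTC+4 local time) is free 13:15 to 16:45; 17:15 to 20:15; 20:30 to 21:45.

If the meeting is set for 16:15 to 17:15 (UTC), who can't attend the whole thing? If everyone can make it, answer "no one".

Imani, Viktor, Xiulan

Viktor in UTC: 09:15-13:00, 14:00-15:45 (add 5h to convert from UTC-5).
Carol in UTC: 09:00-15:30, 16:15-18:00 (subtract 1h to convert from UTC+1).
Zane in UTC: 10:00-17:30 (subtract 2h to convert from UTC+2).
Xiulan in UTC: 09:00-15:45 (subtract 2h to convert from UTC+2).
Leo in UTC: 09:15-11:30, 13:15-17:45 (subtract 1h to convert from UTC+1).
Imani in UTC: 09:15-12:45, 13:15-16:15, 16:30-17:45 (subtract 4h to convert from UTC+4).
Viktor: not fully free for 16:15-17:15. Carol: free for 16:15-17:15. Zane: free for 16:15-17:15. Xiulan: not fully free for 16:15-17:15. Leo: free for 16:15-17:15. Imani: not fully free for 16:15-17:15.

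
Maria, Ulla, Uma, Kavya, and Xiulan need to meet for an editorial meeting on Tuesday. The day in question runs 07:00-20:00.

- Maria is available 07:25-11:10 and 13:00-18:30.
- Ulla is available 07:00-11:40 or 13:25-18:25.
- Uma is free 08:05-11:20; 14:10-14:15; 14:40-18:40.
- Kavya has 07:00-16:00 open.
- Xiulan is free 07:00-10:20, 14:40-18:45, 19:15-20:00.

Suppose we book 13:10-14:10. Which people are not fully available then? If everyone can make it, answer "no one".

Ulla, Uma, Xiulan

Maria: free for 13:10-14:10. Ulla: not fully free for 13:10-14:10. Uma: not fully free for 13:10-14:10. Kavya: free for 13:10-14:10. Xiulan: not fully free for 13:10-14:10.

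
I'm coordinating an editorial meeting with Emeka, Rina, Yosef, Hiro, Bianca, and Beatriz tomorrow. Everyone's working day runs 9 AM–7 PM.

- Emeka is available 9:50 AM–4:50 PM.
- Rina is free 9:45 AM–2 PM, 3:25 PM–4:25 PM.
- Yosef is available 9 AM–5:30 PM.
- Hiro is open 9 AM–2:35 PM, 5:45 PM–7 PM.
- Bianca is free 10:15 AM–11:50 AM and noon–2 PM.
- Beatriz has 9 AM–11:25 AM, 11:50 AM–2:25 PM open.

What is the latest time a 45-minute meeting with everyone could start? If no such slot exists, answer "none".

13:15

Emeka ∩ Rina: 09:50-14:00, 15:25-16:25.
Emeka ∩ Rina ∩ Yosef: 09:50-14:00, 15:25-16:25.
Emeka ∩ Rina ∩ Yosef ∩ Hiro: 09:50-14:00.
Emeka ∩ Rina ∩ Yosef ∩ Hiro ∩ Bianca: 10:15-11:50, 12:00-14:00.
Emeka ∩ Rina ∩ Yosef ∩ Hiro ∩ Bianca ∩ Beatriz: 10:15-11:25, 12:00-14:00.
The last common window of at least 45 minutes is 12:00-14:00; a 45-minute meeting can start as late as 13:15 and still end by 14:00.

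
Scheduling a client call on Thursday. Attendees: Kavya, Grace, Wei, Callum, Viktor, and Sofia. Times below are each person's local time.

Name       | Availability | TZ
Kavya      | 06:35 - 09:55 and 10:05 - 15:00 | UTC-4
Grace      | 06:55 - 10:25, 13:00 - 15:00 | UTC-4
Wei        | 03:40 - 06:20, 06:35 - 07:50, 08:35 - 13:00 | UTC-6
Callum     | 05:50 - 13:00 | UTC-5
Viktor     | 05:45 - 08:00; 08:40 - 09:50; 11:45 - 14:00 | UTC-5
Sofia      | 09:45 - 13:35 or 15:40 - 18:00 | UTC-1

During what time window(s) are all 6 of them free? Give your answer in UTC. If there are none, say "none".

Kavya in UTC: 10:35-13:55, 14:05-19:00 (add 4h to convert from UTC-4).
Grace in UTC: 10:55-14:25, 17:00-19:00 (add 4h to convert from UTC-4).
Wei in UTC: 09:40-12:20, 12:35-13:50, 14:35-19:00 (add 6h to convert from UTC-6).
Callum in UTC: 10:50-18:00 (add 5h to convert from UTC-5).
Viktor in UTC: 10:45-13:00, 13:40-14:50, 16:45-19:00 (add 5h to convert from UTC-5).
Sofia in UTC: 10:45-14:35, 16:40-19:00 (add 1h to convert from UTC-1).
Kavya ∩ Grace: 10:55-13:55, 14:05-14:25, 17:00-19:00.
Kavya ∩ Grace ∩ Wei: 10:55-12:20, 12:35-13:50, 17:00-19:00.
Kavya ∩ Grace ∩ Wei ∩ Callum: 10:55-12:20, 12:35-13:50, 17:00-18:00.
Kavya ∩ Grace ∩ Wei ∩ Callum ∩ Viktor: 10:55-12:20, 12:35-13:00, 13:40-13:50, 17:00-18:00.
Kavya ∩ Grace ∩ Wei ∩ Callum ∩ Viktor ∩ Sofia: 10:55-12:20, 12:35-13:00, 13:40-13:50, 17:00-18:00.
Those are the intersection windows.

10:55-12:20, 12:35-13:00, 13:40-13:50, 17:00-18:00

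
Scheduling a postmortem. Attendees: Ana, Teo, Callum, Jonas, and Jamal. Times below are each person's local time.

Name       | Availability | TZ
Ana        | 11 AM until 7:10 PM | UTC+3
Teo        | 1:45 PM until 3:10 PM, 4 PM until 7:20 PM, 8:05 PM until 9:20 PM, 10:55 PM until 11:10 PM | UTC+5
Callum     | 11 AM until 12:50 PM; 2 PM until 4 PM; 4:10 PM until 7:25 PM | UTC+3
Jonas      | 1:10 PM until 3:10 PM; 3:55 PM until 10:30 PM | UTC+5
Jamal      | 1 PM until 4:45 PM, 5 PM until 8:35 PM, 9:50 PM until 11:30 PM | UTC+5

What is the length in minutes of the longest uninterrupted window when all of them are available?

70

Ana in UTC: 08:00-16:10 (subtract 3h to convert from UTC+3).
Teo in UTC: 08:45-10:10, 11:00-14:20, 15:05-16:20, 17:55-18:10 (subtract 5h to convert from UTC+5).
Callum in UTC: 08:00-09:50, 11:00-13:00, 13:10-16:25 (subtract 3h to convert from UTC+3).
Jonas in UTC: 08:10-10:10, 10:55-17:30 (subtract 5h to convert from UTC+5).
Jamal in UTC: 08:00-11:45, 12:00-15:35, 16:50-18:30 (subtract 5h to convert from UTC+5).
Ana ∩ Teo: 08:45-10:10, 11:00-14:20, 15:05-16:10.
Ana ∩ Teo ∩ Callum: 08:45-09:50, 11:00-13:00, 13:10-14:20, 15:05-16:10.
Ana ∩ Teo ∩ Callum ∩ Jonas: 08:45-09:50, 11:00-13:00, 13:10-14:20, 15:05-16:10.
Ana ∩ Teo ∩ Callum ∩ Jonas ∩ Jamal: 08:45-09:50, 11:00-11:45, 12:00-13:00, 13:10-14:20, 15:05-15:35.
Those are the intersection windows.
The longest is 13:10-14:20 at 70 minutes.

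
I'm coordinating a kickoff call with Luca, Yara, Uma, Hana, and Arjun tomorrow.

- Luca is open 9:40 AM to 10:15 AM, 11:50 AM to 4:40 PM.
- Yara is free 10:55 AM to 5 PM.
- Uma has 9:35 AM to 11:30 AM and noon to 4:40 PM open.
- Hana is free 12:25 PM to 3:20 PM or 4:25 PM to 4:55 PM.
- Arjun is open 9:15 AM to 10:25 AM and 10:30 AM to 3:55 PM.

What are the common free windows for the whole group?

12:25-15:20

Luca ∩ Yara: 11:50-16:40.
Luca ∩ Yara ∩ Uma: 12:00-16:40.
Luca ∩ Yara ∩ Uma ∩ Hana: 12:25-15:20, 16:25-16:40.
Luca ∩ Yara ∩ Uma ∩ Hana ∩ Arjun: 12:25-15:20.
So the common availability across everyone is 12:25-15:20.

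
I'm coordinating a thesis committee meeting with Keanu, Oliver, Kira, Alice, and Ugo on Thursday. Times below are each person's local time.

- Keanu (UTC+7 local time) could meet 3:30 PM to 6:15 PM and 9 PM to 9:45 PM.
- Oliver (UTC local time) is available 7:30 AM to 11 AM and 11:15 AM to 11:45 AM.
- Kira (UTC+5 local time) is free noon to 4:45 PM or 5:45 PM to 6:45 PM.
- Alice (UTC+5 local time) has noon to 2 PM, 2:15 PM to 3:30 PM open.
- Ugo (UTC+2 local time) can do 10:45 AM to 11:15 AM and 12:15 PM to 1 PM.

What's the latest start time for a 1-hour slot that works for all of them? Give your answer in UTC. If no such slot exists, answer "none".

none

Keanu in UTC: 08:30-11:15, 14:00-14:45 (subtract 7h to convert from UTC+7).
Oliver in UTC: 07:30-11:00, 11:15-11:45.
Kira in UTC: 07:00-11:45, 12:45-13:45 (subtract 5h to convert from UTC+5).
Alice in UTC: 07:00-09:00, 09:15-10:30 (subtract 5h to convert from UTC+5).
Ugo in UTC: 08:45-09:15, 10:15-11:00 (subtract 2h to convert from UTC+2).
Keanu ∩ Oliver: 08:30-11:00.
Keanu ∩ Oliver ∩ Kira: 08:30-11:00.
Keanu ∩ Oliver ∩ Kira ∩ Alice: 08:30-09:00, 09:15-10:30.
Keanu ∩ Oliver ∩ Kira ∩ Alice ∩ Ugo: 08:45-09:00, 10:15-10:30.
No common window is at least 60 minutes long.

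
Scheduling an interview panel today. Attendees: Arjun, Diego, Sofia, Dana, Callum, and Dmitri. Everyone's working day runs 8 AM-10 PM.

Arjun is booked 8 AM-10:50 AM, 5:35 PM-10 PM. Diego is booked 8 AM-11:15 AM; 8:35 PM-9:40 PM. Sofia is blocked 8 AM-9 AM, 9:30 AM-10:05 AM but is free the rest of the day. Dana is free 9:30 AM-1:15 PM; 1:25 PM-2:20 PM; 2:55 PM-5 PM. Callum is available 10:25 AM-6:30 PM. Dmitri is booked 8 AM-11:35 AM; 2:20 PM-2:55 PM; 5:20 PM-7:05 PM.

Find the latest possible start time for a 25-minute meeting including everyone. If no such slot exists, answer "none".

Arjun free: 10:50-17:35 (invert busy blocks within the working day).
Diego free: 11:15-20:35, 21:40-22:00 (invert busy blocks within the working day).
Sofia free: 09:00-09:30, 10:05-22:00 (invert busy blocks within the working day).
Dana free: 09:30-13:15, 13:25-14:20, 14:55-17:00.
Callum free: 10:25-18:30.
Dmitri free: 11:35-14:20, 14:55-17:20, 19:05-22:00 (invert busy blocks within the working day).
Arjun ∩ Diego: 11:15-17:35.
Arjun ∩ Diego ∩ Sofia: 11:15-17:35.
Arjun ∩ Diego ∩ Sofia ∩ Dana: 11:15-13:15, 13:25-14:20, 14:55-17:00.
Arjun ∩ Diego ∩ Sofia ∩ Dana ∩ Callum: 11:15-13:15, 13:25-14:20, 14:55-17:00.
Arjun ∩ Diego ∩ Sofia ∩ Dana ∩ Callum ∩ Dmitri: 11:35-13:15, 13:25-14:20, 14:55-17:00.
So the common availability across everyone is 11:35-13:15, 13:25-14:20, 14:55-17:00.
The last common window of at least 25 minutes is 14:55-17:00; a 25-minute meeting can start as late as 16:35 and still end by 17:00.

16:35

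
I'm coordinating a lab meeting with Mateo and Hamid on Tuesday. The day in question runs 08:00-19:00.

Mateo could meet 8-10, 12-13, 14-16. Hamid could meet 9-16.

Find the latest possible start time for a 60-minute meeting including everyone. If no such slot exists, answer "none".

Mateo ∩ Hamid: 09:00-10:00, 12:00-13:00, 14:00-16:00.
The last common window of at least 60 minutes is 14:00-16:00; a 60-minute meeting can start as late as 15:00 and still end by 16:00.

15:00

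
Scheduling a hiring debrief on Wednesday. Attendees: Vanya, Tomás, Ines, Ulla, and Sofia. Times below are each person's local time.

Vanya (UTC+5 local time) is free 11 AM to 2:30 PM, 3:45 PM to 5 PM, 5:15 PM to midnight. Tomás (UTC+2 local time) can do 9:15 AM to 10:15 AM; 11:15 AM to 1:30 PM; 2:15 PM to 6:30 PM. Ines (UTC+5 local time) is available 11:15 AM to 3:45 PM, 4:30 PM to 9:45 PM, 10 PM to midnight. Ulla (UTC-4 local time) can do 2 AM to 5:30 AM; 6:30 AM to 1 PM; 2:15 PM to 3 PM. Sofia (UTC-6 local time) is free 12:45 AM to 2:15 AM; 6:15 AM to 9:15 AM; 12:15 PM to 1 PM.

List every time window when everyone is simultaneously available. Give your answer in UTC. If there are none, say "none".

07:15-08:15, 12:15-15:15

Vanya in UTC: 06:00-09:30, 10:45-12:00, 12:15-19:00 (subtract 5h to convert from UTC+5).
Tomás in UTC: 07:15-08:15, 09:15-11:30, 12:15-16:30 (subtract 2h to convert from UTC+2).
Ines in UTC: 06:15-10:45, 11:30-16:45, 17:00-19:00 (subtract 5h to convert from UTC+5).
Ulla in UTC: 06:00-09:30, 10:30-17:00, 18:15-19:00 (add 4h to convert from UTC-4).
Sofia in UTC: 06:45-08:15, 12:15-15:15, 18:15-19:00 (add 6h to convert from UTC-6).
Vanya ∩ Tomás: 07:15-08:15, 09:15-09:30, 10:45-11:30, 12:15-16:30.
Vanya ∩ Tomás ∩ Ines: 07:15-08:15, 09:15-09:30, 12:15-16:30.
Vanya ∩ Tomás ∩ Ines ∩ Ulla: 07:15-08:15, 09:15-09:30, 12:15-16:30.
Vanya ∩ Tomás ∩ Ines ∩ Ulla ∩ Sofia: 07:15-08:15, 12:15-15:15.
Those are the intersection windows.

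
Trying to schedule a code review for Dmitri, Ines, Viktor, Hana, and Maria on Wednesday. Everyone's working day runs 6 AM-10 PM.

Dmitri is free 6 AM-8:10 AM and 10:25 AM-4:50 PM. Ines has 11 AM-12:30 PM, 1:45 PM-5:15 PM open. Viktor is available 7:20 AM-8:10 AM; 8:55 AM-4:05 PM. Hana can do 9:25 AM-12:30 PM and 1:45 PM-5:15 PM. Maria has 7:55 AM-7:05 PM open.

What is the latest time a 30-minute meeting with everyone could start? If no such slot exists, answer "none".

Dmitri ∩ Ines: 11:00-12:30, 13:45-16:50.
Dmitri ∩ Ines ∩ Viktor: 11:00-12:30, 13:45-16:05.
Dmitri ∩ Ines ∩ Viktor ∩ Hana: 11:00-12:30, 13:45-16:05.
Dmitri ∩ Ines ∩ Viktor ∩ Hana ∩ Maria: 11:00-12:30, 13:45-16:05.
The last common window of at least 30 minutes is 13:45-16:05; a 30-minute meeting can start as late as 15:35 and still end by 16:05.

15:35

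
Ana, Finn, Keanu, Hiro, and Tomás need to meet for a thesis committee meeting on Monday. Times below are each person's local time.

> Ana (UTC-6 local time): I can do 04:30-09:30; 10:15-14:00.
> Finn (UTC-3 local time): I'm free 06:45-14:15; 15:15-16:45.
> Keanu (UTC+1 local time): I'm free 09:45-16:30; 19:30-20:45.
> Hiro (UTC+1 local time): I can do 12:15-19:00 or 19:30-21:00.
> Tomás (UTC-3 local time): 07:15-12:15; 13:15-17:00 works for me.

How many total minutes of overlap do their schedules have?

Ana in UTC: 10:30-15:30, 16:15-20:00 (add 6h to convert from UTC-6).
Finn in UTC: 09:45-17:15, 18:15-19:45 (add 3h to convert from UTC-3).
Keanu in UTC: 08:45-15:30, 18:30-19:45 (subtract 1h to convert from UTC+1).
Hiro in UTC: 11:15-18:00, 18:30-20:00 (subtract 1h to convert from UTC+1).
Tomás in UTC: 10:15-15:15, 16:15-20:00 (add 3h to convert from UTC-3).
Ana ∩ Finn: 10:30-15:30, 16:15-17:15, 18:15-19:45.
Ana ∩ Finn ∩ Keanu: 10:30-15:30, 18:30-19:45.
Ana ∩ Finn ∩ Keanu ∩ Hiro: 11:15-15:30, 18:30-19:45.
Ana ∩ Finn ∩ Keanu ∩ Hiro ∩ Tomás: 11:15-15:15, 18:30-19:45.
Summing the common windows: 240 + 75 = 315 minutes.

315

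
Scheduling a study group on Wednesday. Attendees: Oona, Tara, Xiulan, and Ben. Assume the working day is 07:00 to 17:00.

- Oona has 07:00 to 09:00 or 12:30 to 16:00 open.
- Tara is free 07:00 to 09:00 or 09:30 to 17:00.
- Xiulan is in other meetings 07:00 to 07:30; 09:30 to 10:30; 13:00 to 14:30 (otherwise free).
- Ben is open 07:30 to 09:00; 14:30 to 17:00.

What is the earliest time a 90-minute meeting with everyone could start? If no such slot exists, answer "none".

07:30

Oona free: 07:00-09:00, 12:30-16:00.
Tara free: 07:00-09:00, 09:30-17:00.
Xiulan free: 07:30-09:30, 10:30-13:00, 14:30-17:00 (invert busy blocks within the working day).
Ben free: 07:30-09:00, 14:30-17:00.
Oona ∩ Tara: 07:00-09:00, 12:30-16:00.
Oona ∩ Tara ∩ Xiulan: 07:30-09:00, 12:30-13:00, 14:30-16:00.
Oona ∩ Tara ∩ Xiulan ∩ Ben: 07:30-09:00, 14:30-16:00.
The first common window of at least 90 minutes is 07:30-09:00, so the earliest start is 07:30.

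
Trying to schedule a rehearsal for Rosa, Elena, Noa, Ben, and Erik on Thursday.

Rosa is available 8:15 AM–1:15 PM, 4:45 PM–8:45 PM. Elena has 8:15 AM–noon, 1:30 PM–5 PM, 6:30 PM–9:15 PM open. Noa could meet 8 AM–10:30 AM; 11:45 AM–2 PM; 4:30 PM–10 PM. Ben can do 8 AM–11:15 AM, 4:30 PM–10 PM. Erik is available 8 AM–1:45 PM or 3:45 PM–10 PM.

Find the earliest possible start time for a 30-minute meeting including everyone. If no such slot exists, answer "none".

08:15

Rosa ∩ Elena: 08:15-12:00, 16:45-17:00, 18:30-20:45.
Rosa ∩ Elena ∩ Noa: 08:15-10:30, 11:45-12:00, 16:45-17:00, 18:30-20:45.
Rosa ∩ Elena ∩ Noa ∩ Ben: 08:15-10:30, 16:45-17:00, 18:30-20:45.
Rosa ∩ Elena ∩ Noa ∩ Ben ∩ Erik: 08:15-10:30, 16:45-17:00, 18:30-20:45.
The first common window of at least 30 minutes is 08:15-10:30, so the earliest start is 08:15.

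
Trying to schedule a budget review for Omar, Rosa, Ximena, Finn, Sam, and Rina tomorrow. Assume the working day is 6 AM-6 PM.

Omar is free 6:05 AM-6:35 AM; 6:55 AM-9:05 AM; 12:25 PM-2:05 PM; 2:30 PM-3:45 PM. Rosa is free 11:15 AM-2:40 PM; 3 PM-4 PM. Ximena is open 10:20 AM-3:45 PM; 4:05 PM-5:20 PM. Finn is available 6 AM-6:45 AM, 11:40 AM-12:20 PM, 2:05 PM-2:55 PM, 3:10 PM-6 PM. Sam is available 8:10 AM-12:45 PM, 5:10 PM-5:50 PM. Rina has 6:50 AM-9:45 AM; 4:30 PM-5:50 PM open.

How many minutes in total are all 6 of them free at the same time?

0

Omar ∩ Rosa: 12:25-14:05, 14:30-14:40, 15:00-15:45.
Omar ∩ Rosa ∩ Ximena: 12:25-14:05, 14:30-14:40, 15:00-15:45.
Omar ∩ Rosa ∩ Ximena ∩ Finn: 14:30-14:40, 15:10-15:45.
Omar ∩ Rosa ∩ Ximena ∩ Finn ∩ Sam: ∅.
Omar ∩ Rosa ∩ Ximena ∩ Finn ∩ Sam ∩ Rina: ∅.
There is no time when everyone is free.
There is no common window, so the total is 0 minutes.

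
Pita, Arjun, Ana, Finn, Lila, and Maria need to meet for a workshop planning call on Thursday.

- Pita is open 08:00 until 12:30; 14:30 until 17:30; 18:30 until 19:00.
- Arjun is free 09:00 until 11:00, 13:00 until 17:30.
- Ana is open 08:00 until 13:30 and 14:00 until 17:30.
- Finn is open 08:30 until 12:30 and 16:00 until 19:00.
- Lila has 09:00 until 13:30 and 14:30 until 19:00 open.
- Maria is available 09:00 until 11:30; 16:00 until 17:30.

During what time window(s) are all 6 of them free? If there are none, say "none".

09:00-11:00, 16:00-17:30

Pita ∩ Arjun: 09:00-11:00, 14:30-17:30.
Pita ∩ Arjun ∩ Ana: 09:00-11:00, 14:30-17:30.
Pita ∩ Arjun ∩ Ana ∩ Finn: 09:00-11:00, 16:00-17:30.
Pita ∩ Arjun ∩ Ana ∩ Finn ∩ Lila: 09:00-11:00, 16:00-17:30.
Pita ∩ Arjun ∩ Ana ∩ Finn ∩ Lila ∩ Maria: 09:00-11:00, 16:00-17:30.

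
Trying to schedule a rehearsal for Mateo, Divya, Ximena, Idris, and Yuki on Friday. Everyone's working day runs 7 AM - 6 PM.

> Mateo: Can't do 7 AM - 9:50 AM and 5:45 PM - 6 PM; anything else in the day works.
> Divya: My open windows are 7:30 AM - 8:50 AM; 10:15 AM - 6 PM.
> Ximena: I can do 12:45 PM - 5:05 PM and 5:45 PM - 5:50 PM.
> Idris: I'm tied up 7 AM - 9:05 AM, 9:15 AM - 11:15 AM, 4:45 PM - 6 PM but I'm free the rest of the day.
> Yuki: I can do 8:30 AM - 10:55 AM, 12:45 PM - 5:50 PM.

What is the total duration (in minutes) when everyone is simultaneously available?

240

Mateo free: 09:50-17:45 (invert busy blocks within the working day).
Divya free: 07:30-08:50, 10:15-18:00.
Ximena free: 12:45-17:05, 17:45-17:50.
Idris free: 09:05-09:15, 11:15-16:45 (invert busy blocks within the working day).
Yuki free: 08:30-10:55, 12:45-17:50.
Mateo ∩ Divya: 10:15-17:45.
Mateo ∩ Divya ∩ Ximena: 12:45-17:05.
Mateo ∩ Divya ∩ Ximena ∩ Idris: 12:45-16:45.
Mateo ∩ Divya ∩ Ximena ∩ Idris ∩ Yuki: 12:45-16:45.
That's a single block of 240 minutes.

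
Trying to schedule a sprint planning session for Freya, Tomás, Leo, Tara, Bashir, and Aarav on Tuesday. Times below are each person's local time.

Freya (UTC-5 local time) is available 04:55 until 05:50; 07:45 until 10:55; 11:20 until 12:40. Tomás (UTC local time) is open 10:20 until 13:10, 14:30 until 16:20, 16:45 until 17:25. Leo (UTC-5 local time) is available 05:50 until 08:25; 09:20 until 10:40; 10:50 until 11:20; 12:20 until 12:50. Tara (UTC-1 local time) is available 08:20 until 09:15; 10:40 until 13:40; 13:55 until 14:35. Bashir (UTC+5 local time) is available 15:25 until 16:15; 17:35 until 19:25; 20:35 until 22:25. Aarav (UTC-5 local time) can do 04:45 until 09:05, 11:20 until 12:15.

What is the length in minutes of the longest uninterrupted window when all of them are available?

Freya in UTC: 09:55-10:50, 12:45-15:55, 16:20-17:40 (add 5h to convert from UTC-5).
Tomás in UTC: 10:20-13:10, 14:30-16:20, 16:45-17:25.
Leo in UTC: 10:50-13:25, 14:20-15:40, 15:50-16:20, 17:20-17:50 (add 5h to convert from UTC-5).
Tara in UTC: 09:20-10:15, 11:40-14:40, 14:55-15:35 (add 1h to convert from UTC-1).
Bashir in UTC: 10:25-11:15, 12:35-14:25, 15:35-17:25 (subtract 5h to convert from UTC+5).
Aarav in UTC: 09:45-14:05, 16:20-17:15 (add 5h to convert from UTC-5).
Freya ∩ Tomás: 10:20-10:50, 12:45-13:10, 14:30-15:55, 16:45-17:25.
Freya ∩ Tomás ∩ Leo: 12:45-13:10, 14:30-15:40, 15:50-15:55, 17:20-17:25.
Freya ∩ Tomás ∩ Leo ∩ Tara: 12:45-13:10, 14:30-14:40, 14:55-15:35.
Freya ∩ Tomás ∩ Leo ∩ Tara ∩ Bashir: 12:45-13:10.
Freya ∩ Tomás ∩ Leo ∩ Tara ∩ Bashir ∩ Aarav: 12:45-13:10.
Those are the intersection windows.
The longest is 12:45-13:10 at 25 minutes.

25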